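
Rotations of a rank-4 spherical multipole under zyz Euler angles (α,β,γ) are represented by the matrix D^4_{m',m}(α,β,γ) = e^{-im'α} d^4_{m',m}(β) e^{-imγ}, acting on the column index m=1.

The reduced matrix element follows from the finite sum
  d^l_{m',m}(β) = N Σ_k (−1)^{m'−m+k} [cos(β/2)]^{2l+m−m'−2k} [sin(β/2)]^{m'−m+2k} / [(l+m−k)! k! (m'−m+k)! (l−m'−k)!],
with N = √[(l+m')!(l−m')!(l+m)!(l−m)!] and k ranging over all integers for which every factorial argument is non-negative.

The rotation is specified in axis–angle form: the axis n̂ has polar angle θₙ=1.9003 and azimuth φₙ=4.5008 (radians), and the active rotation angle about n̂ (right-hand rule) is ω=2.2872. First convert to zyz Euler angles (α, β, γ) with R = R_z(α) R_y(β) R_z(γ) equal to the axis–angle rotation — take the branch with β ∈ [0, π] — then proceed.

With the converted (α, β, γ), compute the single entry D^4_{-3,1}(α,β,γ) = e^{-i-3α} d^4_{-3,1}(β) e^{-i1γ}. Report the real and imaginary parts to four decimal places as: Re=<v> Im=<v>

Axis–angle → zyz. n̂ = (sinθₙcosφₙ, sinθₙsinφₙ, cosθₙ) = (-0.198716, -0.925101, -0.323573), ω = 2.2872.
R = I cosω + sinω [n̂]ₓ + (1−cosω) n̂n̂ᵀ gives
  R = [-0.591258, +0.548580, -0.591163; +0.060520, +0.761128, +0.645772; +0.804208, +0.346041, -0.483223]
β = atan2(√(R₁₃²+R₂₃²), R₃₃) = 2.075129; α = atan2(R₂₃, R₁₃) mod 2π = 2.312074; γ = atan2(R₃₂, −R₃₁) mod 2π = 2.735252
First d^4_{-3,1}(β=2.0751), then the phase factors e^{-i(-3)α} and e^{-i(1)γ}:
Half-angle: c=0.508319, s=0.861169. N=√(1·5040·120·6)=1904.940944
The bounds max(0,m−m')=4 and min(l+m,l−m')=5 give 2 terms
  k=4: (−1)^0·1904.9409/(144)·0.5083^4·0.8612^4 = +0.485756
  k=5: (−1)^1·1904.9409/(240)·0.5083^2·0.8612^6 = -0.836513
d^4_{-3,1}(2.0751) = +0.485756 -0.836513 = -0.350757
Attach z-rotation phases: D = e^{-i(-3)(2.3121)}·(-0.350757)·e^{-i(1)(2.7353)} = +0.171666+0.305878i

Re=0.1717 Im=0.3059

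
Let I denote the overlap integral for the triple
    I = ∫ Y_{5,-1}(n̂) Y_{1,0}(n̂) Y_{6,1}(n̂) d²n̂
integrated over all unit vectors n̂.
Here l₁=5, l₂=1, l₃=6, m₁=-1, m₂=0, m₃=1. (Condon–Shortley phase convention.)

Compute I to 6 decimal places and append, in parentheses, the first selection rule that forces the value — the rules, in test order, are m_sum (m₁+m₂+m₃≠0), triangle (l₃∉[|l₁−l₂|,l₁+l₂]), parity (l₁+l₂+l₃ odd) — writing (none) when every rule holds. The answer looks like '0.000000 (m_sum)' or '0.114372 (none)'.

-0.241725 (none)

m-sum 0 ✓  L=12 even ✓  4≤6≤6 ✓
Π(2lᵢ+1) = 11×3×13 = 429
triangle coeff Δ(5,1,6) = 1/858
Σ_t [0,0]: t=0:+1/14400 = 1/14400
(3j)²=6/143 [(5 1 6; 0 0 0)], sign=+1
Σ_t [0,0]: t=0:+1/17280 = 1/17280
(3j)²=35/858 [(5 1 6; -1 0 1)], sign=-1
⇒ 4πI² = 105/143
I = (-1)√(105/143/(4π)) = -0.24172507
No selection rule forces the value: the integral is nonzero (none).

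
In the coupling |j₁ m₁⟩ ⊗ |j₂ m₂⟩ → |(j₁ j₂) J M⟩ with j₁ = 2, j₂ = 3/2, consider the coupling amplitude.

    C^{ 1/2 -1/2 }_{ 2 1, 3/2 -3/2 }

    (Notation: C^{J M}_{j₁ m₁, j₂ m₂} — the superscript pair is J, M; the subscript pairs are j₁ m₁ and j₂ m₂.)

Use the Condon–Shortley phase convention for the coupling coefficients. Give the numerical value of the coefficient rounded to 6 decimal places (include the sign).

+√(1/10) = +0.316228

triangle: 3!*1!*0!/5! = 6/120
(j±m)!: 3!*1!*0!*3!*0!*1! = 36
prefactor² = (2J+1)*Δ*N² = 18/5
  k=0: +1/(0!*3!*1!*0!*0!*0!) = 1/6
Σ = 1/6  ⇒  CG² = 18/5*(1/6)² = 1/10
CG = +√(1/10) = +0.316228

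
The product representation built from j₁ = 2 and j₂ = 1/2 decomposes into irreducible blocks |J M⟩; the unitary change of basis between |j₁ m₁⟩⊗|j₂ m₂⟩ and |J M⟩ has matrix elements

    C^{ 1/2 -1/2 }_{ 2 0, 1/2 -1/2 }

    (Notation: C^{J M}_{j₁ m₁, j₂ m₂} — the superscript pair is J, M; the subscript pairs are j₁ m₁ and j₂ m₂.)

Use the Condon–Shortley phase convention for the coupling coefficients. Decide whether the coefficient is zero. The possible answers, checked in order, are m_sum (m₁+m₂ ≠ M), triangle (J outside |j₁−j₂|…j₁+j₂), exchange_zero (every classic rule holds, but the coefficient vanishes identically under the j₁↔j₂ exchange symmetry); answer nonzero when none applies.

m-sum: m₁+m₂ = 0+(-1/2) = -1/2, M = -1/2  ✓
triangle: need |j₁−j₂| ≤ J ≤ j₁+j₂, i.e. J ∈ [3/2, 5/2]; J = 1/2 is outside ✗ ⇒ coefficient is 0

triangle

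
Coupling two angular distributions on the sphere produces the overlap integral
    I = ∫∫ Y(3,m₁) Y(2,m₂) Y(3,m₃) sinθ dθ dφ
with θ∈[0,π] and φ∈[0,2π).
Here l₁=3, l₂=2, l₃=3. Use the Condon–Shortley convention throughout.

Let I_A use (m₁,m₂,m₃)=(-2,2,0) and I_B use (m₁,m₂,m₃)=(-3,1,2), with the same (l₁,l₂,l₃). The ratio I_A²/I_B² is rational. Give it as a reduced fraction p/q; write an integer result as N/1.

Shared (l₁,l₂,l₃)=(3,2,3): N and (l;000)² cancel in I_A²/I_B².
A: Δ = 2!·4!·2!/9! = 1/3780; Racah Σ t=2..2: t=2:+1/24 = 1/24; ⇒ 3j(3 2 3; -2 2 0)² = 1/21, sgn -1
B: Δ = 2!·4!·2!/9! = 1/3780; Racah Σ t=2..2: t=2:+1/48 = 1/48; ⇒ 3j(3 2 3; -3 1 2)² = 5/84, sgn -1
I_A²/I_B² = (1/21)/(5/84) = 4/5

4/5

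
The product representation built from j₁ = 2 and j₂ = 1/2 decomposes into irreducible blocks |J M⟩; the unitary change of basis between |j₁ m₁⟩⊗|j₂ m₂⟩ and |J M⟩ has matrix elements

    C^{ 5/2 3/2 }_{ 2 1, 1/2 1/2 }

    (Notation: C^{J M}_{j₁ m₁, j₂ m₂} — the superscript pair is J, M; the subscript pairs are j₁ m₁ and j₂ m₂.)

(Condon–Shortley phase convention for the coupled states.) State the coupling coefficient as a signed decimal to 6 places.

+√(4/5) ≈ +0.894427

j₁+j₂−J=0  J+j₁−j₂=4  J−j₁+j₂=1  j₁+j₂+J+1=6
(j₁±m₁, j₂±m₂, J±M) = (3,1,1,0,4,1)
P² = 144/5
sum k=0..0:
  [0] +1/6 = 1/6
S = 1/6
C² = P²·S² = 4/5 ; C = +0.894427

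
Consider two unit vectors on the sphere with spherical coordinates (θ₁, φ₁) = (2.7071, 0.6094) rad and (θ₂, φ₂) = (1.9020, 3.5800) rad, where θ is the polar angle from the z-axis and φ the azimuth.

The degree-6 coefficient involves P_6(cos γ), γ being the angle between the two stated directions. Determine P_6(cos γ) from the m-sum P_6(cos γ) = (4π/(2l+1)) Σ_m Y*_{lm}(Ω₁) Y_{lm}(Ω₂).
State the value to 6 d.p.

-0.252123

Term-by-term m-sum for l=6 (normalisation 4π/13 = 0.966644):
  term(m=-6) = 0.00048 + 0.00079j   from Y*(Ω₁)=-0.00234 - 0.00132j, Y(Ω₂)=-0.30131 - 0.16900j
  term(m=-5) = -0.00542 - 0.00623j   from Y*(Ω₁)=0.01997 - 0.00190j, Y(Ω₂)=-0.23953 - 0.33463j
  term(m=-4) = 0.00325 + 0.00265j   from Y*(Ω₁)=-0.06875 + 0.05838j, Y(Ω₂)=-0.00846 - 0.04578j
  term(m=-3) = 0.07645 + 0.04306j   from Y*(Ω₁)=0.06789 - 0.25790j, Y(Ω₂)=-0.08318 + 0.31834j
  term(m=-2) = -0.07219 - 0.02570j   from Y*(Ω₁)=0.16974 + 0.46214j, Y(Ω₂)=-0.09955 + 0.11964j
  term(m=-1) = -0.11462 - 0.01979j   from Y*(Ω₁)=-0.34273 - 0.23924j, Y(Ω₂)=0.25197 - 0.11813j
  term(m=+0) = -0.03674 + 0.00000j   from Y*(Ω₁)=-0.20251 + 0.00000j, Y(Ω₂)=0.18142 + 0.00000j
  term(m=+1) = -0.11462 + 0.01979j   from Y*(Ω₁)=0.34273 - 0.23924j, Y(Ω₂)=-0.25197 - 0.11813j
  term(m=+2) = -0.07219 + 0.02570j   from Y*(Ω₁)=0.16974 - 0.46214j, Y(Ω₂)=-0.09955 - 0.11964j
  term(m=+3) = 0.07645 - 0.04306j   from Y*(Ω₁)=-0.06789 - 0.25790j, Y(Ω₂)=0.08318 + 0.31834j
  term(m=+4) = 0.00325 - 0.00265j   from Y*(Ω₁)=-0.06875 - 0.05838j, Y(Ω₂)=-0.00846 + 0.04578j
  term(m=+5) = -0.00542 + 0.00623j   from Y*(Ω₁)=-0.01997 - 0.00190j, Y(Ω₂)=0.23953 - 0.33463j
  term(m=+6) = 0.00048 - 0.00079j   from Y*(Ω₁)=-0.00234 + 0.00132j, Y(Ω₂)=-0.30131 + 0.16900j
Accumulated sum -0.26082 + 0.00000j; after 4π/(2l+1) scaling, -0.25212 + 0.00000j ⇒ P_6 = -0.252123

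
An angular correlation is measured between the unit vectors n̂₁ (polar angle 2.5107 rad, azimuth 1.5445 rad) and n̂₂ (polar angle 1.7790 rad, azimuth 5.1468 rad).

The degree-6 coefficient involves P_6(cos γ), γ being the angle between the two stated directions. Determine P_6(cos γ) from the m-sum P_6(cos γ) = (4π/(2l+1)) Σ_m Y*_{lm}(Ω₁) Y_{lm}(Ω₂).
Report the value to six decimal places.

0.222581

Addition theorem: P_6(cos γ) = (4π/13) Σ_m Y*_{lm}(Ω₁) Y_{lm}(Ω₂), m = −6…6:
  m=-6: (-0.020096+0.003197i) × (+0.364530+0.216102i) = -0.008017-0.003177i  (running Σ = -0.008017-0.003177i)
  m=-5: (-0.012651-0.095666i) × (-0.255744+0.175437i) = +0.020019+0.022247i  (running Σ = +0.012002+0.019069i)
  m=-4: (+0.265142-0.027992i) × (+0.028778+0.170879i) = +0.012414+0.044502i  (running Σ = +0.024416+0.063571i)
  m=-3: (+0.035499+0.449058i) × (-0.307702-0.084352i) = +0.026956-0.141170i  (running Σ = +0.051372-0.077600i)
  m=-2: (-0.372757+0.019622i) × (-0.058620+0.069318i) = +0.020491-0.026989i  (running Σ = +0.071863-0.104589i)
  m=-1: (+0.002739+0.104125i) × (-0.132497-0.285571i) = +0.029372-0.014578i  (running Σ = +0.101235-0.119167i)
  m=0: (-0.408283-0.000000i) × (-0.068069+0.000000i) = +0.027791+0.000000i  (running Σ = +0.129026-0.119167i)
  m=1: (-0.002739+0.104125i) × (+0.132497-0.285571i) = +0.029372+0.014578i  (running Σ = +0.158399-0.104589i)
  m=2: (-0.372757-0.019622i) × (-0.058620-0.069318i) = +0.020491+0.026989i  (running Σ = +0.178890-0.077600i)
  m=3: (-0.035499+0.449058i) × (+0.307702-0.084352i) = +0.026956+0.141170i  (running Σ = +0.205846+0.063571i)
  m=4: (+0.265142+0.027992i) × (+0.028778-0.170879i) = +0.012414-0.044502i  (running Σ = +0.218259+0.019069i)
  m=5: (+0.012651-0.095666i) × (+0.255744+0.175437i) = +0.020019-0.022247i  (running Σ = +0.238278-0.003177i)
  m=6: (-0.020096-0.003197i) × (+0.364530-0.216102i) = -0.008017+0.003177i  (running Σ = +0.230261+0.000000i)
Accumulated sum +0.230261+0.000000i; after 4π/(2l+1) scaling, +0.222581+0.000000i ⇒ P_6 = 0.222581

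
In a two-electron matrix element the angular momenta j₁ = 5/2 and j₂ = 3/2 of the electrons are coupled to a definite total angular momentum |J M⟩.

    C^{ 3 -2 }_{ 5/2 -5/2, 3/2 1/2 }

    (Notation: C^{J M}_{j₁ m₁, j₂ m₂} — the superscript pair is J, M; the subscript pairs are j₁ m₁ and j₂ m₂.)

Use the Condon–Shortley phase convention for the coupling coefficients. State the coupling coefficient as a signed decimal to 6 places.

-0.645497  (= −√(5/12))

j₁+j₂−J=1  J+j₁−j₂=4  J−j₁+j₂=2  j₁+j₂+J+1=8
(j₁±m₁, j₂±m₂, J±M) = (0,5,2,1,1,5)
P² = 240
sum k=1..1:
  [1] −1/24 = -1/24
S = -1/24
C² = P²·S² = 5/12 ; C = -0.645497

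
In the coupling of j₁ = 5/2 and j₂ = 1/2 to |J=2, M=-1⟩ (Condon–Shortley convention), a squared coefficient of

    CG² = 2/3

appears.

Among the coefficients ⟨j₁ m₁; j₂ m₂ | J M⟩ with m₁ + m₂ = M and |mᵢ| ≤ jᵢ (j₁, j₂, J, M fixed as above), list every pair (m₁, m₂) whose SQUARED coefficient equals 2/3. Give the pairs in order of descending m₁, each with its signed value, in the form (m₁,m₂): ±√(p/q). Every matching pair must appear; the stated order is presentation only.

Admissible pairs with m₁+m₂ = M = -1: (-3/2,1/2), (-1/2,-1/2)
  (m₁,m₂)=(-1/2,-1/2): CG² = 1/3, CG = +√(1/3)
  (m₁,m₂)=(-3/2,1/2): CG² = 2/3, CG = −√(2/3)   ← matches the target
Pairs with CG² = 2/3: (-3/2,1/2): −√(2/3)

(-3/2,1/2): −√(2/3)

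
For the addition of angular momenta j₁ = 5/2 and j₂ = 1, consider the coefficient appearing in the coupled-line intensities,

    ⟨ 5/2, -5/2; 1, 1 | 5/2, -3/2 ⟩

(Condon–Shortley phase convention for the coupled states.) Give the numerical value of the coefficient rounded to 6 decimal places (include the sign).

j₁+j₂−J=1  J+j₁−j₂=4  J−j₁+j₂=1  j₁+j₂+J+1=7
(j₁±m₁, j₂±m₂, J±M) = (0,5,2,0,1,4)
P² = 1152/7
sum k=1..1:
  [1] −1/24 = -1/24
S = -1/24
C² = P²·S² = 2/7 ; C = -0.534522

−√(2/7) = -0.534522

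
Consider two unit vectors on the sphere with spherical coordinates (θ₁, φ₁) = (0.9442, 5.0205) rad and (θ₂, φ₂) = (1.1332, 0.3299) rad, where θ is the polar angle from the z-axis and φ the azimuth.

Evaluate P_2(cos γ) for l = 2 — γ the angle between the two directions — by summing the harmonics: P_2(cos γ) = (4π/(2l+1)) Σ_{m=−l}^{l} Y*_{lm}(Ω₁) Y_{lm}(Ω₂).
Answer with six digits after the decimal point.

Expand P_2 via completeness: Σ_{m} conj(Y_{2,m}) at Ω₁ times Y_{2,m} at Ω₂ —
  m=-2: (-0.206834-0.146484i) × (+0.250394-0.194252i) = -0.080245+0.003499i  (running Σ = -0.080245+0.003499i)
  m=-1: (+0.111283-0.349675i) × (+0.280539-0.096060i) = -0.002371-0.108787i  (running Σ = -0.082616-0.105288i)
  m=0: (+0.009955-0.000000i) × (-0.145482+0.000000i) = -0.001448+0.000000i  (running Σ = -0.084064-0.105288i)
  m=1: (-0.111283-0.349675i) × (-0.280539-0.096060i) = -0.002371+0.108787i  (running Σ = -0.086435+0.003499i)
  m=2: (-0.206834+0.146484i) × (+0.250394+0.194252i) = -0.080245-0.003499i  (running Σ = -0.166680-0.000000i)
Total Σ_m = -0.166680-0.000000i. Multiply by 2.513274: -0.418912-0.000000i. P_2(cos γ) = -0.418912

-0.418912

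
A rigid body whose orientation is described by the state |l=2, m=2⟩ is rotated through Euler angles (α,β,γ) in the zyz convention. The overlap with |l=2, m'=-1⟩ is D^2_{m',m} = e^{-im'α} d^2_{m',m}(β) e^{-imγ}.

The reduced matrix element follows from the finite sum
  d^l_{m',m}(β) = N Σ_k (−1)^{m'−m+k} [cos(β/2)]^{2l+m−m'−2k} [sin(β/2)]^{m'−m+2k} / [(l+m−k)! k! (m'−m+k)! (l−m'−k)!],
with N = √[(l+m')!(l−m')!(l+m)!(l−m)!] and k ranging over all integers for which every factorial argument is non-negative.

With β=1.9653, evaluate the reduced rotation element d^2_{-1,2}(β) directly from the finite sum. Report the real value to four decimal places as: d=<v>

d^2_{-1,2}(β=1.9653) via the finite sum:
Half-angle: c=0.554820, s=0.831971. N=√(1·6·24·1)=12.000000
k∈{3} keeps every argument non-negative
  k=3: (−1)^0·12.0000/(6)·0.5548^1·0.8320^3 = +0.639007
d^2_{-1,2}(1.9653) = +0.639007

d=0.6390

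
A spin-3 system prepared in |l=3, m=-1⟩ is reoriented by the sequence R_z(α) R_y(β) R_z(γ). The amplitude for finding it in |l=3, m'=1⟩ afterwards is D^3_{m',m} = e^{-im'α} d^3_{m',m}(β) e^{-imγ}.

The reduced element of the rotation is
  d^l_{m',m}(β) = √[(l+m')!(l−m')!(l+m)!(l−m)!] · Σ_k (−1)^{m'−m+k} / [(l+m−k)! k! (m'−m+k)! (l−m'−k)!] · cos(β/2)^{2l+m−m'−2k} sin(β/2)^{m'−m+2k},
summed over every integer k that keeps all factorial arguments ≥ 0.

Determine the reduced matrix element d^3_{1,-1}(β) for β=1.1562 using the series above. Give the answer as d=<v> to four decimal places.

d^3_{1,-1}(β=1.1562) via the finite sum:
c=cos(1.156200/2)=0.837502, s=sin(1.156200/2)=0.546434; N=√[24·2·2·24]=48.000000
k: max(0,(-1)−(1))=0 … min(3+(-1),3−(1))=2
  k=0: (−1)^2·48.0000/(8)·0.8375^4·0.5464^2 = +0.881395
  k=1: (−1)^3·48.0000/(6)·0.8375^2·0.5464^4 = -0.500279
  k=2: (−1)^4·48.0000/(48)·0.8375^0·0.5464^6 = +0.026621
d^3_{1,-1}(1.1562) = +0.881395 -0.500279 +0.026621 = +0.407737

d=0.4077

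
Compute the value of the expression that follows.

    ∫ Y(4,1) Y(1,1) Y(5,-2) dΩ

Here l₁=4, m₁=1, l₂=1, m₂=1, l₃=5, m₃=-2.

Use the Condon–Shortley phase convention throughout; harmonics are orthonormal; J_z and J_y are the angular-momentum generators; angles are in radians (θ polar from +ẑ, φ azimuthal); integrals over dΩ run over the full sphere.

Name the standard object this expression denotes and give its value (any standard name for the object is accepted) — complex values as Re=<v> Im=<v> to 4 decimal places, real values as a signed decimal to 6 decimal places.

This is a Gaunt coefficient — the integral of a triple product of spherical harmonics over the sphere.
m-sum 0 ✓  L=10 even ✓  3≤5≤5 ✓
Π(2lᵢ+1) = 9×3×11 = 297
triangle coeff Δ(4,1,5) = 1/495
Σ_t [0,0]: t=0:+1/576 = 1/576
(3j)²=5/99 [(4 1 5; 0 0 0)], sign=-1
Σ_t [0,0]: t=0:+1/1440 = 1/1440
(3j)²=7/165 [(4 1 5; 1 1 -2)], sign=-1
⇒ 4πI² = 7/11
I = (+1)√(7/11/(4π)) = 0.22503380

Gaunt coefficient, +0.225034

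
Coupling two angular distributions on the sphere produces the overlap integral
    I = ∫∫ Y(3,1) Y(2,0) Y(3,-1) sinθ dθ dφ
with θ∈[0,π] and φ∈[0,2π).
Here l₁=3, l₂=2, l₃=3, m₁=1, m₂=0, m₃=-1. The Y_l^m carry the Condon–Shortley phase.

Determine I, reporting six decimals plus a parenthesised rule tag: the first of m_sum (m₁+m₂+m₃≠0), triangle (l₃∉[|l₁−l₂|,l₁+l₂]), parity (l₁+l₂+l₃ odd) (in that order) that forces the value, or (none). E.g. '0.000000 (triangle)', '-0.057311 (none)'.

m-sum 0 ✓  L=8 even ✓  1≤3≤5 ✓
Π(2lᵢ+1) = 7×5×7 = 245
triangle coeff Δ(3,2,3) = 1/3780
Σ_t [0,2]: t=0:+1/24 t=1:−1/4 t=2:+1/24 = -1/6
(3j)²=4/105 [(3 2 3; 0 0 0)], sign=+1
Σ_t [0,2]: t=0:+1/16 t=1:−1/6 t=2:+1/96 = -3/32
(3j)²=3/140 [(3 2 3; 1 0 -1)], sign=-1
⇒ 4πI² = 1/5
I = (-1)√(1/5/(4π)) = -0.12615663
No selection rule forces the value: the integral is nonzero (none).

-0.126157 (none)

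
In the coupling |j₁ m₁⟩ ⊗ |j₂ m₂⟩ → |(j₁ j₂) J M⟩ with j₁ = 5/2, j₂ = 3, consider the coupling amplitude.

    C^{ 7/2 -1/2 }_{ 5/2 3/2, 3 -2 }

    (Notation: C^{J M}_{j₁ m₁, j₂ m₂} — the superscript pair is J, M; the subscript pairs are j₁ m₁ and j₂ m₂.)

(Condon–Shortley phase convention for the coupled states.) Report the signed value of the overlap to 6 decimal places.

+√(20/63) ≈ +0.563436

√[8·2!3!4!/10! · 4!1!1!5!3!4!] = √(9216/35)
  +(−1)^0/∏(0,2,1,1,2,3)! = 1/24  (running 1/24)
  +(−1)^1/∏(1,1,0,0,3,4)! = -1/144  (running 5/144)
⟨..|..⟩ = √(9216/35)·(5/144) = +0.563436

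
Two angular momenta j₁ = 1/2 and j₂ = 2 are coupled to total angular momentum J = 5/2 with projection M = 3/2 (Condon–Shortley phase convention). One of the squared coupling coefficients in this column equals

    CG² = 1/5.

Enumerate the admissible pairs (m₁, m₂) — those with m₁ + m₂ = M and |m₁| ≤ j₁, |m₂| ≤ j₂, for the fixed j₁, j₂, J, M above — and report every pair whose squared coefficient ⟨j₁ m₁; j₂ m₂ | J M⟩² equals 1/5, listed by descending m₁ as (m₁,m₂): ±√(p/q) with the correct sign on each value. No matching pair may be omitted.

Admissible pairs with m₁+m₂ = M = 3/2: (-1/2,2), (1/2,1)
  (m₁,m₂)=(1/2,1): CG² = 4/5, CG = +√(4/5)
  (m₁,m₂)=(-1/2,2): CG² = 1/5, CG = +√(1/5)   ← matches the target
Pairs with CG² = 1/5: (-1/2,2): +√(1/5)

(-1/2,2): +√(1/5)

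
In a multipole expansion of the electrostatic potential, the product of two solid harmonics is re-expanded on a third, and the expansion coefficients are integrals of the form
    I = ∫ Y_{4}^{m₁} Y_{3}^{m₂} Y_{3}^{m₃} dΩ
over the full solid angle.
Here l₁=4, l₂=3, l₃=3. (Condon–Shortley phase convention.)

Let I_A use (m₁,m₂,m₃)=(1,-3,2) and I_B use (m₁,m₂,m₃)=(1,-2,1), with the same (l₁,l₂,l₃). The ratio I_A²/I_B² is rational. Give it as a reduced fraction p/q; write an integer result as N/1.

l's match ⇒ only the (l;m) 3-j factors differ between A and B.
A: triangle coeff Δ(4,3,3) = 1/34650; Σ_t [0,0]: t=0:+1/288 = 1/288; (3j)²=5/231 [(4 3 3; 1 -3 2)], sign=-1
B: triangle coeff Δ(4,3,3) = 1/34650; Σ_t [0,1]: t=0:+1/144 t=1:−1/48 = -1/72; (3j)²=16/693 [(4 3 3; 1 -2 1)], sign=-1
I_A²/I_B² = (5/231)/(16/693) = 15/16

15/16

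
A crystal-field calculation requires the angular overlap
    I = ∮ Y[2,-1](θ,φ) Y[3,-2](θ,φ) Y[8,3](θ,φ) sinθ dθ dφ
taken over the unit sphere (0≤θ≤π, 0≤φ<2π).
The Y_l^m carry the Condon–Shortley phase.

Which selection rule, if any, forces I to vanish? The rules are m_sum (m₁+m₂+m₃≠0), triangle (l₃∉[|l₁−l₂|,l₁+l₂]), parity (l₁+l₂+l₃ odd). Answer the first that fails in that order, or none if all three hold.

triangle

Σmᵢ = 0  ✓
l₃∈[|l₁−l₂|,l₁+l₂]=[1,5] required, l₃=8 fails  ✗
Σlᵢ = 13 ⇒ odd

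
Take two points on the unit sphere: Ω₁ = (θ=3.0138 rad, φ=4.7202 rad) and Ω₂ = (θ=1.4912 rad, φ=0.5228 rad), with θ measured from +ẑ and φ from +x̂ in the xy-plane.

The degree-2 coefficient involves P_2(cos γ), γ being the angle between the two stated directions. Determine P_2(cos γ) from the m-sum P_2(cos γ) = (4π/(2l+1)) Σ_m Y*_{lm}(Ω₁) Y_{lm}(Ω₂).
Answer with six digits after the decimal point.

-0.469994

Expand P_2 via completeness: Σ_{m} conj(Y_{2,m}) at Ω₁ times Y_{2,m} at Ω₂ —
  [-2]  conj(Y_{2,-2})(Ω₁) = -0.006273-0.000098i ; Y_{2,-2}(Ω₂) = +0.192447-0.332101i ; Δ = -0.001240+0.002064i
  [-1]  conj(Y_{2,-1})(Ω₁) = -0.000763+0.097652i ; Y_{2,-1}(Ω₂) = +0.053053-0.030574i ; Δ = +0.002945+0.005204i
  [+0]  conj(Y_{2,0})(Ω₁) = +0.615415-0.000000i ; Y_{2,0}(Ω₂) = -0.309410+0.000000i ; Δ = -0.190415+0.000000i
  [+1]  conj(Y_{2,1})(Ω₁) = +0.000763+0.097652i ; Y_{2,1}(Ω₂) = -0.053053-0.030574i ; Δ = +0.002945-0.005204i
  [+2]  conj(Y_{2,2})(Ω₁) = -0.006273+0.000098i ; Y_{2,2}(Ω₂) = +0.192447+0.332101i ; Δ = -0.001240-0.002064i
Total Σ_m = -0.187005+0.000000i. Multiply by 2.513274: -0.469994+0.000000i. P_2(cos γ) = -0.469994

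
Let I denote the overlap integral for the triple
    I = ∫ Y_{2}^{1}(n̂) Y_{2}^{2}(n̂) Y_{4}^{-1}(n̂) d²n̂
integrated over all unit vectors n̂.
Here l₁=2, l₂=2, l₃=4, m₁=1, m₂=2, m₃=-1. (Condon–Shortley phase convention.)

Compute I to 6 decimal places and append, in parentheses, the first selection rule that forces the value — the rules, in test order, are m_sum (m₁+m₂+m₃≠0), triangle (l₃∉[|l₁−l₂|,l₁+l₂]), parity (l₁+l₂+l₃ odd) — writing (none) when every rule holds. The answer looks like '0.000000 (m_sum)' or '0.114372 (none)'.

0.000000 (m_sum)

1 + 2 − 1 = 2 ≠ 0: azimuthal integral kills it; I = 0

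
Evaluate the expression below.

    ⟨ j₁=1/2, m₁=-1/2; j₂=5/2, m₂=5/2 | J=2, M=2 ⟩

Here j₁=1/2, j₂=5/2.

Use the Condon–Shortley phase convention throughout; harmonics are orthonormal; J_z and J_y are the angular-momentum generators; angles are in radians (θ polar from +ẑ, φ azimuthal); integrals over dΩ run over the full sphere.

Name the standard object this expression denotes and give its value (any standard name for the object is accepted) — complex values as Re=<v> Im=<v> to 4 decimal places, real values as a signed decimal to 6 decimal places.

This is a Clebsch–Gordan (vector-coupling) coefficient.
j₁+j₂−J=1  J+j₁−j₂=0  J−j₁+j₂=4  j₁+j₂+J+1=6
(j₁±m₁, j₂±m₂, J±M) = (0,1,5,0,4,0)
P² = 480
sum k=1..1:
  [1] −1/24 = -1/24
S = -1/24
C² = P²·S² = 5/6 ; C = -0.912871

Clebsch–Gordan coefficient, −√(5/6) ≈ -0.912871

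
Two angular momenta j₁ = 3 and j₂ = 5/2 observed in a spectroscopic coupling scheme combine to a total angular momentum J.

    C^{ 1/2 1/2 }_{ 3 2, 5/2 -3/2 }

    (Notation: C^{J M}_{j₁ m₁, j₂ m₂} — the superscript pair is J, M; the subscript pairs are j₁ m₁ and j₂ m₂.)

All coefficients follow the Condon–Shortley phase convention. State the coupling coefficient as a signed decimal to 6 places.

√[2·5!1!0!/7! · 5!1!1!4!1!0!] = √(960/7)
  +(−1)^1/∏(1,4,0,0,1,0)! = -1/24  (running -1/24)
⟨..|..⟩ = √(960/7)·(-1/24) = -0.487950

-0.487950  (= −√(5/21))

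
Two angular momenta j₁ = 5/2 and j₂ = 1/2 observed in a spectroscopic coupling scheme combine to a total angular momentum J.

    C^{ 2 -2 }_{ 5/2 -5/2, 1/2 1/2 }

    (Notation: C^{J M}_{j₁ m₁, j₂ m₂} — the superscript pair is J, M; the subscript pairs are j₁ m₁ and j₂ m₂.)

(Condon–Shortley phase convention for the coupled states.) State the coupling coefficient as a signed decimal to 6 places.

-0.912871

√[5·1!4!0!/6! · 0!5!1!0!0!4!] = √(480)
  +(−1)^1/∏(1,0,4,0,0,0)! = -1/24  (running -1/24)
⟨..|..⟩ = √(480)·(-1/24) = -0.912871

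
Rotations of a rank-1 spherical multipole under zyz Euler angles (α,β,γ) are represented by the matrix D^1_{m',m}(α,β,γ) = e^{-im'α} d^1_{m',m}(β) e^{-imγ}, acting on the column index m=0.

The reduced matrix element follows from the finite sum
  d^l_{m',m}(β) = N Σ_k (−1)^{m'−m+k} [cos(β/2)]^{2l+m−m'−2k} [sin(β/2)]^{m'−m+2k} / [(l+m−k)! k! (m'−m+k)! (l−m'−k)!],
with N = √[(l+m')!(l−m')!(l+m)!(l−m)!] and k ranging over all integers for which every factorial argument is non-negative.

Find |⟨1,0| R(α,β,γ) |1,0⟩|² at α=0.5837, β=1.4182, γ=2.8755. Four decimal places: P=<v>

Split into d^1_{0,0}(β=1.4182) × two z-phases.
c=cos(1.418200/2)=0.758948, s=sin(1.418200/2)=0.651151; N=√[1·1·1·1]=1.000000
k: max(0,(0)−(0))=0 … min(1+(0),1−(0))=1
  k=0: (−1)^0·1.0000/(1)·0.7589^2·0.6512^0 = +0.576002
  k=1: (−1)^1·1.0000/(1)·0.7589^0·0.6512^2 = -0.423998
d^1_{0,0}(1.4182) = +0.576002 -0.423998 = +0.152005
|D^1_{0,0}|² = |d^1_{0,0}(β)|² = (+0.152005)² = 0.023105 (the z-rotation phases have unit modulus)

P=0.0231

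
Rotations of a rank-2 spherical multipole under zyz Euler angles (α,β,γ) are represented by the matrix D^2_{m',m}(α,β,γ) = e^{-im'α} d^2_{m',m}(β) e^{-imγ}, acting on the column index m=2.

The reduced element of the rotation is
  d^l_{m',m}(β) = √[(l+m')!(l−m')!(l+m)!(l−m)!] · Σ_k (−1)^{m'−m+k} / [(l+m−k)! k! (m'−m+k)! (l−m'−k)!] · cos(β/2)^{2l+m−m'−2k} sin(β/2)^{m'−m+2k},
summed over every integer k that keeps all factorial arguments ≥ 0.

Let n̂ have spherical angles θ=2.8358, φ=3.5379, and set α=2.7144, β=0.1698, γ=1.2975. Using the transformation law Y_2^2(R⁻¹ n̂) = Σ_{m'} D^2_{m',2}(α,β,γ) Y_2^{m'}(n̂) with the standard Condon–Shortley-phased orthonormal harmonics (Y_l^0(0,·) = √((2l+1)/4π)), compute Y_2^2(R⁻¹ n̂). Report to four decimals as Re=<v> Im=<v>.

Need the full column D^2_{m',2} for m'=−2..2 at α=2.7144, β=0.1698, γ=1.2975.
cos(β/2)=0.996398, sin(β/2)=0.084798
d^2_{-2,2}: single k=4 term ⇒ +0.000052;  D = -0.000049+0.000016i
d^2_{-1,2}: single k=3 term ⇒ +0.001215;  D = +0.001206+0.000145i
d^2_{0,2}: single k=2 term ⇒ +0.017487;  D = -0.014939-0.009089i
d^2_{1,2}: single k=1 term ⇒ +0.167770;  D = +0.094316+0.138749i
d^2_{2,2}: single k=0 term ⇒ +0.985670;  D = -0.166582-0.971492i
Y_2^{m'}(θ=2.8358,φ=3.5379) and Σ D·Y over m':
  (-0.0000+0.0000i)·(+0.0246-0.0249i)  (+0.0012+0.0001i)·(+0.2046-0.0856i)  (-0.0149-0.0091i)·(+0.5450+0.0000i)  (+0.0943+0.1387i)·(-0.2046-0.0856i)  (-0.1666-0.9715i)·(+0.0246+0.0249i)
Y_2^2(R⁻¹ n̂) = +0.004826-0.069516i

Re=0.0048 Im=-0.0695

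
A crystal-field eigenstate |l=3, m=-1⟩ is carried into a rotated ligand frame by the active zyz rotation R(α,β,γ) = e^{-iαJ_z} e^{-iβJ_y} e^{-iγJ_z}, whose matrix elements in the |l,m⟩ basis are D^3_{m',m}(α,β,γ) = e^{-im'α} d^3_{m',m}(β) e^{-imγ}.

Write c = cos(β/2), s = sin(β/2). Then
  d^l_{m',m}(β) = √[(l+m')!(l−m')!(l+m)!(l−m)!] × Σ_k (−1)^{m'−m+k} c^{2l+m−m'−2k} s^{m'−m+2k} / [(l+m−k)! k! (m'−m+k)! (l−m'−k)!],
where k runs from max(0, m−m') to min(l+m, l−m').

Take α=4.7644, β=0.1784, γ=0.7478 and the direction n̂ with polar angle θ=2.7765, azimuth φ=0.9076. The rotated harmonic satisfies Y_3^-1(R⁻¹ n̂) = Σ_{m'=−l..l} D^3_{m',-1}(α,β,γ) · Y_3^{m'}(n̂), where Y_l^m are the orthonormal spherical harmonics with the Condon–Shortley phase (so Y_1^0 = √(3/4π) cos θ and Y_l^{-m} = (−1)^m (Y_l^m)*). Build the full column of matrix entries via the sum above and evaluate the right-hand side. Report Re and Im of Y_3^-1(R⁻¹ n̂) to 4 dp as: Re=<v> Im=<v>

Re=0.1025 Im=-0.2844

Need the full column D^3_{m',-1} for m'=−3..3 at α=4.7644, β=0.1784, γ=0.7478.
cos(β/2)=0.996024, sin(β/2)=0.089082
d^3_{-3,-1}: single k=2 term ⇒ +0.030248;  D = -0.023766+0.018712i
d^3_{-2,-1}: k∈[1..2] ⇒ +0.276146 -0.004418 = +0.271728;  D = -0.178964-0.204470i
d^3_{-1,-1}: k∈[0..2] ⇒ +0.976382 -0.062481 +0.000375 = +0.914276;  D = +0.655741-0.637106i
d^3_{0,-1}: k∈[0..2] ⇒ -0.302503 +0.007259 -0.000019 = -0.295263;  D = -0.216483-0.200787i
d^3_{1,-1}: k∈[0..2] ⇒ +0.046861 -0.000500 +0.000000 = +0.046361;  D = -0.029717+0.035585i
d^3_{2,-1}: k∈[0..1] ⇒ -0.004418 +0.000018 = -0.004400;  D = +0.003519+0.002641i
d^3_{3,-1}: single k=0 term ⇒ +0.000242;  D = +0.000135-0.000201i
Y_3^{m'}(θ=2.7765,φ=0.9076) and Σ D·Y over m':
  (-0.0238+0.0187i)·(-0.0173-0.0077i)  (-0.1790-0.2045i)·(+0.0294+0.1181i)  (+0.6557-0.6371i)·(+0.2389-0.3058i)  (-0.2165-0.2008i)·(-0.4750+0.0000i)  (-0.0297+0.0356i)·(-0.2389-0.3058i)  (+0.0035+0.0026i)·(+0.0294-0.1181i)  (+0.0001-0.0002i)·(+0.0173-0.0077i)
Y_3^-1(R⁻¹ n̂) = +0.102488-0.284361i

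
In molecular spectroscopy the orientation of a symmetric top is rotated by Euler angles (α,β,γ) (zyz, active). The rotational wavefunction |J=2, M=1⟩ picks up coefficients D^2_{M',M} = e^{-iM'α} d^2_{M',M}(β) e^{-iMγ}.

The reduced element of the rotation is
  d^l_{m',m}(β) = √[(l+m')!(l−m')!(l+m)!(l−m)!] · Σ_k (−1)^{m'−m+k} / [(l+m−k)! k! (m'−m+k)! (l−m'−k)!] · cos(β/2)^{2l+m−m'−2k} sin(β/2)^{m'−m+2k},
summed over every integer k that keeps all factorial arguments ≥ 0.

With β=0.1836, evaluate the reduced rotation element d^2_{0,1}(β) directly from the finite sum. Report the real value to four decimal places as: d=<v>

d^2_{0,1}(β=0.1836) via the finite sum:
With c≡cos(β/2)=0.995789 and s≡sin(β/2)=0.091671, N=[2·2·6·1]^{1/2}=4.898979
The bounds max(0,m−m')=1 and min(l+m,l−m')=2 give 2 terms
  k=1: (−1)^0·4.8990/(2)·0.9958^3·0.0917^1 = +0.221723
  k=2: (−1)^1·4.8990/(2)·0.9958^1·0.0917^3 = -0.001879
d^2_{0,1}(0.1836) = +0.221723 -0.001879 = +0.219844

d=0.2198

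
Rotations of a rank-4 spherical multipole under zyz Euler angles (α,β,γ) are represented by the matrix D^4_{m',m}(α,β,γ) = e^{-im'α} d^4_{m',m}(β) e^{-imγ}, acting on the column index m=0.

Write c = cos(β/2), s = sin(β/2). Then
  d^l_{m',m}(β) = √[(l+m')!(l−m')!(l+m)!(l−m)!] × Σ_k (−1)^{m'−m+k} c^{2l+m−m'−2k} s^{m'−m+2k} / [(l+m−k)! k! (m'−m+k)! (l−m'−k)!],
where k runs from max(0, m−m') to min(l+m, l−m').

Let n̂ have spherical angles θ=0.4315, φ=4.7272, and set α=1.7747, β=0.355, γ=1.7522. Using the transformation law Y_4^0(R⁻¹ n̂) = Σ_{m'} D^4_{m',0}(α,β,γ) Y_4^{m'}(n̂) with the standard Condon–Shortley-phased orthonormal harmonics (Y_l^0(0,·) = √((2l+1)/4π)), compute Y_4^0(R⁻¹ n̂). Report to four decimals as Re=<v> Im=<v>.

Re=-0.3424 Im=0.0000

Need the full column D^4_{m',0} for m'=−4..4 at α=1.7747, β=0.3550, γ=1.7522.
cos(β/2)=0.984288, sin(β/2)=0.176569
d^4_{-4,0}: single k=4 term ⇒ +0.007633;  D = +0.005232+0.005558i
d^4_{-3,0}: k∈[3..4] ⇒ +0.060176 -0.001936 = +0.058239;  D = +0.033445-0.047679i
d^4_{-2,0}: k∈[2..4] ⇒ +0.268959 -0.023080 +0.000279 = +0.246157;  D = -0.225970-0.097625i
d^4_{-1,0}: k∈[1..4] ⇒ +0.706783 -0.136466 +0.004391 -0.000024 = +0.574686;  D = -0.116370+0.562780i
d^4_{0,0}: k∈[0..4] ⇒ +0.881005 -0.453612 +0.032844 -0.000470 +0.000001 = +0.459768;  D = +0.459768+0.000000i
d^4_{1,0}: k∈[0..3] ⇒ -0.706783 +0.136466 -0.004391 +0.000024 = -0.574686;  D = +0.116370+0.562780i
d^4_{2,0}: k∈[0..2] ⇒ +0.268959 -0.023080 +0.000279 = +0.246157;  D = -0.225970+0.097625i
d^4_{3,0}: k∈[0..1] ⇒ -0.060176 +0.001936 = -0.058239;  D = -0.033445-0.047679i
d^4_{4,0}: single k=0 term ⇒ +0.007633;  D = +0.005232-0.005558i
Y_4^{m'}(θ=0.4315,φ=4.7272) and Σ D·Y over m':
  (+0.0052+0.0056i)·(+0.0135-0.0008i)  (+0.0334-0.0477i)·(-0.0037-0.0831i)  (-0.2260-0.0976i)·(-0.2793+0.0083i)  (-0.1164+0.5628i)·(+0.0074+0.4988i)  (+0.4598+0.0000i)·(+0.2194+0.0000i)  (+0.1164+0.5628i)·(-0.0074+0.4988i)  (-0.2260+0.0976i)·(-0.2793-0.0083i)  (-0.0334-0.0477i)·(+0.0037-0.0831i)  (+0.0052-0.0056i)·(+0.0135+0.0008i)
Y_4^0(R⁻¹ n̂) = -0.342422-0.000000i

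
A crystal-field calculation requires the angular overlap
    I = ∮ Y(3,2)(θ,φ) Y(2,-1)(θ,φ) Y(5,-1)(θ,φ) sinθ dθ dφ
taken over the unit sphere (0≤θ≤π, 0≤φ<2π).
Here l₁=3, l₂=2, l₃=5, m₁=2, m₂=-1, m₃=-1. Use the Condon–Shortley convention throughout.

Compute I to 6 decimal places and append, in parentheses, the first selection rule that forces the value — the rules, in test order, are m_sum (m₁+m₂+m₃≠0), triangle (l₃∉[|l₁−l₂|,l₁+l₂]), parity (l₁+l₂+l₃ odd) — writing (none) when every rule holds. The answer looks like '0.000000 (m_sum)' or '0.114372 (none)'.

m-sum 0 ✓  L=10 even ✓  1≤5≤5 ✓
Π(2lᵢ+1) = 7×5×11 = 385
triangle coeff Δ(3,2,5) = 1/2310
Σ_t [0,0]: t=0:+1/144 = 1/144
(3j)²=10/231 [(3 2 5; 0 0 0)], sign=-1
Σ_t [0,0]: t=0:+1/720 = 1/720
(3j)²=4/385 [(3 2 5; 2 -1 -1)], sign=+1
⇒ 4πI² = 40/231
I = (-1)√(40/231/(4π)) = -0.11738675
No selection rule forces the value: the integral is nonzero (none).

-0.117387 (none)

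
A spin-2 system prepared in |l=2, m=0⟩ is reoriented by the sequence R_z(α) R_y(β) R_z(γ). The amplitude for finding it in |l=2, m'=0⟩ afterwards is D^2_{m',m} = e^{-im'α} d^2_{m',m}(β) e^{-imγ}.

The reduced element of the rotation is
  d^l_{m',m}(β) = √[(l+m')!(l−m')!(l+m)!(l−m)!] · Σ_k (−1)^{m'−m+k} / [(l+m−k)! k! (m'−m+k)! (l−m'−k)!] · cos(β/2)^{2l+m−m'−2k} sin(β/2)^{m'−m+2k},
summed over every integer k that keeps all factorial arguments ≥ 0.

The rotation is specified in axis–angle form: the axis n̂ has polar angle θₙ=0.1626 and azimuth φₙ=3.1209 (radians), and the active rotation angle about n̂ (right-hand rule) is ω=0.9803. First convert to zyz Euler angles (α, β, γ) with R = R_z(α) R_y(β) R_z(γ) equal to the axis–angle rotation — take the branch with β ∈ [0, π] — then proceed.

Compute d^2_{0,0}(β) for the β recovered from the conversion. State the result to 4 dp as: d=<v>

Axis–angle → zyz. n̂ = (sinθₙcosφₙ, sinθₙsinφₙ, cosθₙ) = (-0.161850, +0.003350, +0.986810), ω = 0.9803.
R = I cosω + sinω [n̂]ₓ + (1−cosω) n̂n̂ᵀ gives
  R = [+0.568384, -0.819948, -0.068008; +0.819467, +0.556778, +0.135908; -0.073572, -0.132978, +0.988385]
β = atan2(√(R₁₃²+R₂₃²), R₃₃) = 0.152565; α = atan2(R₂₃, R₁₃) mod 2π = 2.034759; γ = atan2(R₃₂, −R₃₁) mod 2π = 5.217737
d^2_{0,0}(β=0.1526) via the finite sum:
With c≡cos(β/2)=0.997092 and s≡sin(β/2)=0.076208, N=[2·2·2·2]^{1/2}=4.000000
Admissible k: 0..2 (factorial args all ≥0)
  k=0: (−1)^0·4.0000/(4)·0.9971^4·0.0762^0 = +0.988418
  k=1: (−1)^1·4.0000/(1)·0.9971^2·0.0762^2 = -0.023096
  k=2: (−1)^2·4.0000/(4)·0.9971^0·0.0762^4 = +0.000034
d^2_{0,0}(0.1526) = +0.988418 -0.023096 +0.000034 = +0.965356

d=0.9654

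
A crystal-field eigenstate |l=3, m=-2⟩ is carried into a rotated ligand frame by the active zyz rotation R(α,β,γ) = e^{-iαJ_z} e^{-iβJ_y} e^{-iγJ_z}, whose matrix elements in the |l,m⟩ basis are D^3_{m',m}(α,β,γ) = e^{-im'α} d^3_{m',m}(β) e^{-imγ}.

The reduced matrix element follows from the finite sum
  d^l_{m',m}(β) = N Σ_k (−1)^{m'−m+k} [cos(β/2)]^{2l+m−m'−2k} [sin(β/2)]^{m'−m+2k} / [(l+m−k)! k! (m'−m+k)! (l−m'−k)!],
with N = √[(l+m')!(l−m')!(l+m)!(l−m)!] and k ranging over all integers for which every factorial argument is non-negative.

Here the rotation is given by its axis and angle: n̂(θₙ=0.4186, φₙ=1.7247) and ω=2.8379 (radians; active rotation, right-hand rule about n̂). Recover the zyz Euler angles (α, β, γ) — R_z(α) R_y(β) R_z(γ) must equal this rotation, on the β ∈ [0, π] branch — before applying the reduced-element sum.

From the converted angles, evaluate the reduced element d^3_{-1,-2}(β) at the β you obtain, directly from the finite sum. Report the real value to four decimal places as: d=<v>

Axis–angle → zyz. n̂ = (sinθₙcosφₙ, sinθₙsinφₙ, cosθₙ) = (-0.062312, +0.401677, +0.913659), ω = 2.8379.
R = I cosω + sinω [n̂]ₓ + (1−cosω) n̂n̂ᵀ gives
  R = [-0.946651, -0.322139, +0.008861; +0.224312, -0.638933, +0.735832; -0.231379, +0.698563, +0.677106]
β = atan2(√(R₁₃²+R₂₃²), R₃₃) = 0.826973; α = atan2(R₂₃, R₁₃) mod 2π = 1.558755; γ = atan2(R₃₂, −R₃₁) mod 2π = 1.250948
d^3_{-1,-2}(β=0.8270) via the finite sum:
With c≡cos(β/2)=0.915725 and s≡sin(β/2)=0.401805, N=[2·24·1·120]^{1/2}=75.894664
Admissible k: 0..1 (factorial args all ≥0)
  k=0: (−1)^1·75.8947/(24)·0.9157^5·0.4018^1 = -0.818166
  k=1: (−1)^2·75.8947/(12)·0.9157^3·0.4018^3 = +0.315043
d^3_{-1,-2}(0.8270) = -0.818166 +0.315043 = -0.503122

d=-0.5031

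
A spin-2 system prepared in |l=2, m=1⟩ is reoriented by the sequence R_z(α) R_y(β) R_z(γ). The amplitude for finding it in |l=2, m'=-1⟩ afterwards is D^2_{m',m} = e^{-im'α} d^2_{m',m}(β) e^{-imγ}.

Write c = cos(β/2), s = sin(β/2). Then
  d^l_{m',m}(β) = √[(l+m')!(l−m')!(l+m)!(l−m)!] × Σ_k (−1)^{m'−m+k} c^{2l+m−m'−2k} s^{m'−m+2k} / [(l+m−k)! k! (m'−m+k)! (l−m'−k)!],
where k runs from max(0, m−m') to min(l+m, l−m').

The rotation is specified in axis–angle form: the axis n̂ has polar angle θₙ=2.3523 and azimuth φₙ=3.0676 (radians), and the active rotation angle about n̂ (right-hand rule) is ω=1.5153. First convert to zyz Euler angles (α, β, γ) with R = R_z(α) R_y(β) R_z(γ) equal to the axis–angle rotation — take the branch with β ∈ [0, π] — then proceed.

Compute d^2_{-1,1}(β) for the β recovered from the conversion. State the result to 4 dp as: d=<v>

d=0.4874

Axis–angle → zyz. n̂ = (sinθₙcosφₙ, sinθₙsinφₙ, cosθₙ) = (-0.707913, +0.052476, -0.704348), ω = 1.5153.
R = I cosω + sinω [n̂]ₓ + (1−cosω) n̂n̂ᵀ gives
  R = [+0.528811, +0.668175, +0.523355; -0.738351, +0.058069, +0.671912; +0.418564, -0.741734, +0.524055]
β = atan2(√(R₁₃²+R₂₃²), R₃₃) = 1.019191; α = atan2(R₂₃, R₁₃) mod 2π = 0.909052; γ = atan2(R₃₂, −R₃₁) mod 2π = 4.198630
d^2_{-1,1}(β=1.0192) via the finite sum:
Half-angle: c=0.872942, s=0.487824. N=√(1·6·6·1)=6.000000
Admissible k: 2..3 (factorial args all ≥0)
  k=2: (−1)^0·6.0000/(2)·0.8729^2·0.4878^2 = +0.544024
  k=3: (−1)^1·6.0000/(6)·0.8729^0·0.4878^4 = -0.056631
d^2_{-1,1}(1.0192) = +0.544024 -0.056631 = +0.487394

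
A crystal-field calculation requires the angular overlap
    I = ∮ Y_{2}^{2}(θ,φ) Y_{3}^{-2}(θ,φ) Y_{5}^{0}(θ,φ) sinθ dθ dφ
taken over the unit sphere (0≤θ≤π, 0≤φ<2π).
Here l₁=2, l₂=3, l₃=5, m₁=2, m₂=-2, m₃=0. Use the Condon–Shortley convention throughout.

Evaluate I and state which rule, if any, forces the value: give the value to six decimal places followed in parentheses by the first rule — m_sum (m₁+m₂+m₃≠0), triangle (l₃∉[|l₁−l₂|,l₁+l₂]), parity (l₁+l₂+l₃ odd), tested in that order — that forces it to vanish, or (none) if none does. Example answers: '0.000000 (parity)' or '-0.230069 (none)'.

Checks pass: Σm=0; 10 even; l₃=5∈[1,5].
(2·2+1)(2·3+1)(2·5+1) = 385
Δ: 0! 4! 6! / 11! → 1/2310
sum: t=0:+1/144 = 1/144
3j²(2 3 5; 0 0 0) = Δ·Π!·Σ² = 10/231  (sign -1)
sum: t=0:+1/2880 = 1/2880
3j²(2 3 5; 2 -2 0) = Δ·Π!·Σ² = 1/462  (sign -1)
combine: 4πI² = 385·10/231·1/462 = 25/693
take √, sign +1: I = 0.05357948
No selection rule forces the value: the integral is nonzero (none).

0.053579 (none)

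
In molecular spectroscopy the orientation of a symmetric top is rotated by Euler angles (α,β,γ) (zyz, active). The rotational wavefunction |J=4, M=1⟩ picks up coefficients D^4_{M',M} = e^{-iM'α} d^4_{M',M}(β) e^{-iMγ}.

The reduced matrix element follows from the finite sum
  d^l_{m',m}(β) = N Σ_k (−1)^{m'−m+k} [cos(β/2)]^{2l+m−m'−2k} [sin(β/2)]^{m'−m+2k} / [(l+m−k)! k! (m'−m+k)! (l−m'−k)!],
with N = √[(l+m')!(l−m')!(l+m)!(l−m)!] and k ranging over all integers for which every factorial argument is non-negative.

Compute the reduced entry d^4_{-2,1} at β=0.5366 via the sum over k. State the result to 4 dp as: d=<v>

d=0.1951

d^4_{-2,1}(β=0.5366) via the finite sum:
c=cos(0.536600/2)=0.964223, s=sin(0.536600/2)=0.265093; N=√[2·720·120·6]=1018.233765
Admissible k: 3..5 (factorial args all ≥0)
  k=3: (−1)^0·1018.2338/(72)·0.9642^5·0.2651^3 = +0.219581
  k=4: (−1)^1·1018.2338/(48)·0.9642^3·0.2651^5 = -0.024896
  k=5: (−1)^2·1018.2338/(240)·0.9642^1·0.2651^7 = +0.000376
d^4_{-2,1}(0.5366) = +0.219581 -0.024896 +0.000376 = +0.195062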